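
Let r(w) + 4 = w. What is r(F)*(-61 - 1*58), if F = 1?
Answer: 357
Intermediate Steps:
r(w) = -4 + w
r(F)*(-61 - 1*58) = (-4 + 1)*(-61 - 1*58) = -3*(-61 - 58) = -3*(-119) = 357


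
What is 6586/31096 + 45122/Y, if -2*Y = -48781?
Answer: 1563749545/758446988 ≈ 2.0618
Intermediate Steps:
Y = 48781/2 (Y = -½*(-48781) = 48781/2 ≈ 24391.)
6586/31096 + 45122/Y = 6586/31096 + 45122/(48781/2) = 6586*(1/31096) + 45122*(2/48781) = 3293/15548 + 90244/48781 = 1563749545/758446988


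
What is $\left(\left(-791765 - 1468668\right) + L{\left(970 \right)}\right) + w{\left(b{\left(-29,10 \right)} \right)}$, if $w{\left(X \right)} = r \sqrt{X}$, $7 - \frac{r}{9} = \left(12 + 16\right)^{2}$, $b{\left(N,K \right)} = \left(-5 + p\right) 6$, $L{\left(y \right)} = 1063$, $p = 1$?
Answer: $-2259370 - 13986 i \sqrt{6} \approx -2.2594 \cdot 10^{6} - 34259.0 i$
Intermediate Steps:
$b{\left(N,K \right)} = -24$ ($b{\left(N,K \right)} = \left(-5 + 1\right) 6 = \left(-4\right) 6 = -24$)
$r = -6993$ ($r = 63 - 9 \left(12 + 16\right)^{2} = 63 - 9 \cdot 28^{2} = 63 - 7056 = -6993$)
$w{\left(X \right)} = - 6993 \sqrt{X}$
$\left(\left(-791765 - 1468668\right) + L{\left(970 \right)}\right) + w{\left(b{\left(-29,10 \right)} \right)} = \left(\left(-791765 - 1468668\right) + 1063\right) - 6993 \sqrt{-24} = \left(-2260433 + 1063\right) - 6993 \cdot 2 i \sqrt{6} = -2259370 - 13986 i \sqrt{6}$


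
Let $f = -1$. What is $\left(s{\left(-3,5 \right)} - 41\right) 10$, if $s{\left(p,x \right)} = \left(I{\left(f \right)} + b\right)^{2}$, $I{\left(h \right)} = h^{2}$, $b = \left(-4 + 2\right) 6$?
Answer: $800$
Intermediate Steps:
$b = -12$ ($b = \left(-2\right) 6 = -12$)
$s{\left(p,x \right)} = 121$ ($s{\left(p,x \right)} = \left(\left(-1\right)^{2} - 12\right)^{2} = \left(1 - 12\right)^{2} = \left(-11\right)^{2} = 121$)
$\left(s{\left(-3,5 \right)} - 41\right) 10 = \left(121 - 41\right) 10 = 80 \cdot 10 = 800$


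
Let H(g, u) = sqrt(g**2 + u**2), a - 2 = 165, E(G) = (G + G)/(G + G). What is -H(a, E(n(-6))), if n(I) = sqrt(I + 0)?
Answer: -sqrt(27890) ≈ -167.00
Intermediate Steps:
n(I) = sqrt(I)
E(G) = 1 (E(G) = (2*G)/((2*G)) = (2*G)*(1/(2*G)) = 1)
a = 167 (a = 2 + 165 = 167)
-H(a, E(n(-6))) = -sqrt(167**2 + 1**2) = -sqrt(27889 + 1) = -sqrt(27890)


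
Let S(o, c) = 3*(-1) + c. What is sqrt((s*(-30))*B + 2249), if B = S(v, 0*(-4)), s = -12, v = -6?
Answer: sqrt(1169) ≈ 34.191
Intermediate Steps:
S(o, c) = -3 + c
B = -3 (B = -3 + 0*(-4) = -3 + 0 = -3)
sqrt((s*(-30))*B + 2249) = sqrt(-12*(-30)*(-3) + 2249) = sqrt(360*(-3) + 2249) = sqrt(-1080 + 2249) = sqrt(1169)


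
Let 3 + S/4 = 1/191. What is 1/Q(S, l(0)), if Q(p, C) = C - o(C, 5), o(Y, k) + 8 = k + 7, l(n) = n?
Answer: -¼ ≈ -0.25000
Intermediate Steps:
S = -2288/191 (S = -12 + 4/191 = -2288/191 ≈ -11.979)
o(Y, k) = -1 + k (o(Y, k) = -8 + (k + 7) = -8 + (7 + k) = -1 + k)
Q(p, C) = -4 + C (Q(p, C) = C - (-1 + 5) = C - 1*4 = C - 4 = -4 + C)
1/Q(S, l(0)) = 1/(-4 + 0) = 1/(-4) = -¼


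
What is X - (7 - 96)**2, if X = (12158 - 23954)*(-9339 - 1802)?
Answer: 131411315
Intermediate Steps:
X = 131419236 (X = -11796*(-11141) = 131419236)
X - (7 - 96)**2 = 131419236 - (7 - 96)**2 = 131419236 - 1*(-89)**2 = 131419236 - 1*7921 = 131419236 - 7921 = 131411315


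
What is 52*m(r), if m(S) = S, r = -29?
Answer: -1508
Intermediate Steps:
52*m(r) = 52*(-29) = -1508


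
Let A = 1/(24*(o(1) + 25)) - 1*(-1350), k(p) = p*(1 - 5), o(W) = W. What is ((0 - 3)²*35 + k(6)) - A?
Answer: -660817/624 ≈ -1059.0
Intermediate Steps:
k(p) = -4*p (k(p) = p*(-4) = -4*p)
A = 842401/624 (A = 1/(24*(1 + 25)) - 1*(-1350) = 1/(24*26) + 1350 = 1/624 + 1350 = 842401/624 ≈ 1350.0)
((0 - 3)²*35 + k(6)) - A = ((0 - 3)²*35 - 4*6) - 1*842401/624 = ((-3)²*35 - 24) - 842401/624 = (9*35 - 24) - 842401/624 = (315 - 24) - 842401/624 = 291 - 842401/624 = -660817/624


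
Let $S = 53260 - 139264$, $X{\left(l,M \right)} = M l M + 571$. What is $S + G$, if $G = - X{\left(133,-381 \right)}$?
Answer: $-19392988$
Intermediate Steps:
$X{\left(l,M \right)} = 571 + l M^{2}$ ($X{\left(l,M \right)} = l M^{2} + 571 = 571 + l M^{2}$)
$S = -86004$ ($S = 53260 - 139264 = -86004$)
$G = -19306984$ ($G = - (571 + 133 \left(-381\right)^{2}) = - (571 + 133 \cdot 145161) = - (571 + 19306413) = \left(-1\right) 19306984 = -19306984$)
$S + G = -86004 - 19306984 = -19392988$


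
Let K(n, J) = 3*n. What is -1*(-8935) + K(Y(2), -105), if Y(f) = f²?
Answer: 8947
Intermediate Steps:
-1*(-8935) + K(Y(2), -105) = -1*(-8935) + 3*2² = 8935 + 3*4 = 8935 + 12 = 8947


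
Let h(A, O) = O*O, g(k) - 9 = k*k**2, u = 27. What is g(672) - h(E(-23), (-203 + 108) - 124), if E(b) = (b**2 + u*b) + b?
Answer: 303416496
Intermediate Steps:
g(k) = 9 + k**3 (g(k) = 9 + k*k**2 = 9 + k**3)
E(b) = b**2 + 28*b (E(b) = (b**2 + 27*b) + b = b**2 + 28*b)
h(A, O) = O**2
g(672) - h(E(-23), (-203 + 108) - 124) = (9 + 672**3) - ((-203 + 108) - 124)**2 = (9 + 303464448) - (-95 - 124)**2 = 303464457 - 1*(-219)**2 = 303464457 - 1*47961 = 303464457 - 47961 = 303416496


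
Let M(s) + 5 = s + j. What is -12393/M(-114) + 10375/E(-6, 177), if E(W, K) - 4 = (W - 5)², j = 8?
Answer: 7202/37 ≈ 194.65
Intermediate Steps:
E(W, K) = 4 + (-5 + W)² (E(W, K) = 4 + (W - 5)² = 4 + (-5 + W)²)
M(s) = 3 + s (M(s) = -5 + (s + 8) = -5 + (8 + s) = 3 + s)
-12393/M(-114) + 10375/E(-6, 177) = -12393/(3 - 114) + 10375/(4 + (-5 - 6)²) = -12393/(-111) + 10375/(4 + (-11)²) = -12393*(-1/111) + 10375/(4 + 121) = 4131/37 + 10375/125 = 4131/37 + 10375*(1/125) = 4131/37 + 83 = 7202/37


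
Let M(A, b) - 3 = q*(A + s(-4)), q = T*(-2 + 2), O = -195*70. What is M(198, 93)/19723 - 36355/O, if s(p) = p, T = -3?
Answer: 143414123/53843790 ≈ 2.6635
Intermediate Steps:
O = -13650
q = 0 (q = -3*(-2 + 2) = -3*0 = 0)
M(A, b) = 3 (M(A, b) = 3 + 0*(A - 4) = 3 + 0*(-4 + A) = 3 + 0 = 3)
M(198, 93)/19723 - 36355/O = 3/19723 - 36355/(-13650) = 3*(1/19723) - 36355*(-1/13650) = 3/19723 + 7271/2730 = 143414123/53843790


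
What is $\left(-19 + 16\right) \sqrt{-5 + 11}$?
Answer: $- 3 \sqrt{6} \approx -7.3485$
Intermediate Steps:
$\left(-19 + 16\right) \sqrt{-5 + 11} = - 3 \sqrt{6}$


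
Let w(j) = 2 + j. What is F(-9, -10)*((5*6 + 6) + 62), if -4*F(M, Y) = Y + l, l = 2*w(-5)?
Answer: 392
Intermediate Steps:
l = -6 (l = 2*(2 - 5) = 2*(-3) = -6)
F(M, Y) = 3/2 - Y/4 (F(M, Y) = -(Y - 6)/4 = -(-6 + Y)/4 = 3/2 - Y/4)
F(-9, -10)*((5*6 + 6) + 62) = (3/2 - ¼*(-10))*((5*6 + 6) + 62) = (3/2 + 5/2)*((30 + 6) + 62) = 4*(36 + 62) = 4*98 = 392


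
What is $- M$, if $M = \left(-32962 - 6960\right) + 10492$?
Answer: $29430$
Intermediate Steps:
$M = -29430$ ($M = -39922 + 10492 = -29430$)
$- M = \left(-1\right) \left(-29430\right) = 29430$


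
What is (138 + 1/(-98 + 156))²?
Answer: 64080025/3364 ≈ 19049.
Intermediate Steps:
(138 + 1/(-98 + 156))² = (138 + 1/58)² = (8005/58)² = 64080025/3364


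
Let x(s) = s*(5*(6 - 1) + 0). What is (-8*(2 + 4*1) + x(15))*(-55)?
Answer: -17985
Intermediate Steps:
x(s) = 25*s (x(s) = s*(5*5 + 0) = s*(25 + 0) = s*25 = 25*s)
(-8*(2 + 4*1) + x(15))*(-55) = (-8*(2 + 4*1) + 25*15)*(-55) = (-8*(2 + 4) + 375)*(-55) = (-8*6 + 375)*(-55) = (-48 + 375)*(-55) = 327*(-55) = -17985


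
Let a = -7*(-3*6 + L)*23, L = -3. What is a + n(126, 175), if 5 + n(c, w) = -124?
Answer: 3252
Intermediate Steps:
n(c, w) = -129 (n(c, w) = -5 - 124 = -129)
a = 3381 (a = -7*(-3*6 - 3)*23 = -7*(-18 - 3)*23 = -7*(-21)*23 = 147*23 = 3381)
a + n(126, 175) = 3381 - 129 = 3252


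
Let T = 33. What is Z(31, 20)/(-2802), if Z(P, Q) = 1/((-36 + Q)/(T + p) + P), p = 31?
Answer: -2/172323 ≈ -1.1606e-5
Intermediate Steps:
Z(P, Q) = 1/(-9/16 + P + Q/64) (Z(P, Q) = 1/((-36 + Q)/(33 + 31) + P) = 1/((-36 + Q)/64 + P) = 1/((-36 + Q)*(1/64) + P) = 1/((-9/16 + Q/64) + P) = 1/(-9/16 + P + Q/64))
Z(31, 20)/(-2802) = (64/(-36 + 20 + 64*31))/(-2802) = (64/(-36 + 20 + 1984))*(-1/2802) = (64/1968)*(-1/2802) = (64*(1/1968))*(-1/2802) = (4/123)*(-1/2802) = -2/172323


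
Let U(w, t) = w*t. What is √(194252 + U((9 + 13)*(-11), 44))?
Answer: 2*√45901 ≈ 428.49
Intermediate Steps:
U(w, t) = t*w
√(194252 + U((9 + 13)*(-11), 44)) = √(194252 + 44*((9 + 13)*(-11))) = √(194252 + 44*(22*(-11))) = √(194252 + 44*(-242)) = √(194252 - 10648) = √183604 = 2*√45901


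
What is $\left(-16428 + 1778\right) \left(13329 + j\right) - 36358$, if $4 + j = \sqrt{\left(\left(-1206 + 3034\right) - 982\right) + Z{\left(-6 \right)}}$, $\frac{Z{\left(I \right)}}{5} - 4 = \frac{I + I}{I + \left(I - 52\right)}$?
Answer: $-195247608 - \frac{7325 \sqrt{13871}}{2} \approx -1.9568 \cdot 10^{8}$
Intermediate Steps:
$Z{\left(I \right)} = 20 + \frac{10 I}{-52 + 2 I}$ ($Z{\left(I \right)} = 20 + 5 \frac{I + I}{I + \left(I - 52\right)} = 20 + 5 \frac{2 I}{I + \left(I - 52\right)} = 20 + 5 \frac{2 I}{I + \left(-52 + I\right)} = 20 + 5 \frac{2 I}{-52 + 2 I} = 20 + \frac{10 I}{-52 + 2 I}$)
$j = -4 + \frac{\sqrt{13871}}{4}$ ($j = -4 + \sqrt{\left(\left(-1206 + 3034\right) - 982\right) + \frac{5 \left(-104 + 5 \left(-6\right)\right)}{-26 - 6}} = -4 + \sqrt{\left(1828 - 982\right) + \frac{5 \left(-104 - 30\right)}{-32}} = -4 + \sqrt{846 + 5 \left(- \frac{1}{32}\right) \left(-134\right)} = -4 + \sqrt{846 + \frac{335}{16}} = -4 + \sqrt{\frac{13871}{16}} = -4 + \frac{\sqrt{13871}}{4} \approx 25.444$)
$\left(-16428 + 1778\right) \left(13329 + j\right) - 36358 = \left(-16428 + 1778\right) \left(13329 - \left(4 - \frac{\sqrt{13871}}{4}\right)\right) - 36358 = - 14650 \left(13325 + \frac{\sqrt{13871}}{4}\right) - 36358 = \left(-195211250 - \frac{7325 \sqrt{13871}}{2}\right) - 36358 = -195247608 - \frac{7325 \sqrt{13871}}{2}$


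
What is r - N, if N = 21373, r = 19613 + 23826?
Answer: 22066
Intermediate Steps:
r = 43439
r - N = 43439 - 1*21373 = 43439 - 21373 = 22066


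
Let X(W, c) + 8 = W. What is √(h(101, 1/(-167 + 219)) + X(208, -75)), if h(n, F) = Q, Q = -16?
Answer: 2*√46 ≈ 13.565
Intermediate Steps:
X(W, c) = -8 + W
h(n, F) = -16
√(h(101, 1/(-167 + 219)) + X(208, -75)) = √(-16 + (-8 + 208)) = √(-16 + 200) = √184 = 2*√46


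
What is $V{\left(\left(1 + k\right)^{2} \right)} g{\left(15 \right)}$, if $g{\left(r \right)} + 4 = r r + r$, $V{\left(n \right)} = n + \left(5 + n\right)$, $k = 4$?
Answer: $12980$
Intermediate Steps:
$V{\left(n \right)} = 5 + 2 n$
$g{\left(r \right)} = -4 + r + r^{2}$ ($g{\left(r \right)} = -4 + \left(r r + r\right) = -4 + \left(r^{2} + r\right) = -4 + \left(r + r^{2}\right) = -4 + r + r^{2}$)
$V{\left(\left(1 + k\right)^{2} \right)} g{\left(15 \right)} = \left(5 + 2 \left(1 + 4\right)^{2}\right) \left(-4 + 15 + 15^{2}\right) = \left(5 + 2 \cdot 5^{2}\right) \left(-4 + 15 + 225\right) = \left(5 + 2 \cdot 25\right) 236 = \left(5 + 50\right) 236 = 55 \cdot 236 = 12980$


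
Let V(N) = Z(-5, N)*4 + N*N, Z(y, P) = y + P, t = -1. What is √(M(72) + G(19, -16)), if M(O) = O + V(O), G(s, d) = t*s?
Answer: √5505 ≈ 74.196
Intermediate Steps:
Z(y, P) = P + y
V(N) = -20 + N² + 4*N (V(N) = (N - 5)*4 + N*N = (-5 + N)*4 + N² = (-20 + 4*N) + N² = -20 + N² + 4*N)
G(s, d) = -s
M(O) = -20 + O² + 5*O (M(O) = O + (-20 + O² + 4*O) = -20 + O² + 5*O)
√(M(72) + G(19, -16)) = √((-20 + 72² + 5*72) - 1*19) = √((-20 + 5184 + 360) - 19) = √(5524 - 19) = √5505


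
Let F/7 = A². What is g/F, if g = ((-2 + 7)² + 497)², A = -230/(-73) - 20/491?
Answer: 87516455330529/21744731575 ≈ 4024.7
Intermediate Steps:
A = 111470/35843 (A = -230*(-1/73) - 20*1/491 = 230/73 - 20/491 = 111470/35843 ≈ 3.1100)
F = 86978926300/1284720649 (F = 7*(111470/35843)² = 7*(12425560900/1284720649) = 86978926300/1284720649 ≈ 67.703)
g = 272484 (g = (5² + 497)² = (25 + 497)² = 522² = 272484)
g/F = 272484/(86978926300/1284720649) = 272484*(1284720649/86978926300) = 87516455330529/21744731575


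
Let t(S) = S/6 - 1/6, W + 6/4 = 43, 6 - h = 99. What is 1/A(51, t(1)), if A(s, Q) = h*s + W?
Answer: -2/9403 ≈ -0.00021270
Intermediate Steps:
h = -93 (h = 6 - 1*99 = 6 - 99 = -93)
W = 83/2 (W = -3/2 + 43 = 83/2 ≈ 41.500)
t(S) = -⅙ + S/6 (t(S) = S*(⅙) - 1*⅙ = S/6 - ⅙ = -⅙ + S/6)
A(s, Q) = 83/2 - 93*s (A(s, Q) = -93*s + 83/2 = 83/2 - 93*s)
1/A(51, t(1)) = 1/(83/2 - 93*51) = 1/(83/2 - 4743) = 1/(-9403/2) = -2/9403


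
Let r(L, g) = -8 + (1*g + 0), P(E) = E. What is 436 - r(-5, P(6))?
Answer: 438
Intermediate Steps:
r(L, g) = -8 + g (r(L, g) = -8 + (g + 0) = -8 + g)
436 - r(-5, P(6)) = 436 - (-8 + 6) = 436 - 1*(-2) = 436 + 2 = 438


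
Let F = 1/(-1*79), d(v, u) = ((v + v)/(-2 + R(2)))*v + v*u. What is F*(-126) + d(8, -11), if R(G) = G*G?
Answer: -1770/79 ≈ -22.405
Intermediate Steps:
R(G) = G²
d(v, u) = v² + u*v (d(v, u) = ((v + v)/(-2 + 2²))*v + v*u = ((2*v)/(-2 + 4))*v + u*v = ((2*v)/2)*v + u*v = ((2*v)*(½))*v + u*v = v*v + u*v = v² + u*v)
F = -1/79 (F = 1/(-79) = -1/79 ≈ -0.012658)
F*(-126) + d(8, -11) = -1/79*(-126) + 8*(-11 + 8) = 126/79 + 8*(-3) = 126/79 - 24 = -1770/79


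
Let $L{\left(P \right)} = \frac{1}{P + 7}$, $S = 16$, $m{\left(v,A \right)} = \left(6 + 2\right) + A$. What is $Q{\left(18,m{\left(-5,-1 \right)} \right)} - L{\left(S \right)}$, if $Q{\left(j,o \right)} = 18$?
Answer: $\frac{413}{23} \approx 17.957$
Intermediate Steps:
$m{\left(v,A \right)} = 8 + A$
$L{\left(P \right)} = \frac{1}{7 + P}$
$Q{\left(18,m{\left(-5,-1 \right)} \right)} - L{\left(S \right)} = 18 - \frac{1}{7 + 16} = 18 - \frac{1}{23} = \frac{413}{23}$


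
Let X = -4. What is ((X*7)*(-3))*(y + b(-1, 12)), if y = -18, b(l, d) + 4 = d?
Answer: -840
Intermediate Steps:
b(l, d) = -4 + d
((X*7)*(-3))*(y + b(-1, 12)) = (-4*7*(-3))*(-18 + (-4 + 12)) = (-28*(-3))*(-18 + 8) = 84*(-10) = -840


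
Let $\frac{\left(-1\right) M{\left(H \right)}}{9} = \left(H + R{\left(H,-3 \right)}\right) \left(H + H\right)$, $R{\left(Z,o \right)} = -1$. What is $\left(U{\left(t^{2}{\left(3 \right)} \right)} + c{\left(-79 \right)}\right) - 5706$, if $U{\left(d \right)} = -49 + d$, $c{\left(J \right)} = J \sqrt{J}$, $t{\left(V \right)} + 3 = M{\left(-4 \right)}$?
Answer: $126014 - 79 i \sqrt{79} \approx 1.2601 \cdot 10^{5} - 702.17 i$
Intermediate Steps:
$M{\left(H \right)} = - 18 H \left(-1 + H\right)$ ($M{\left(H \right)} = - 9 \left(H - 1\right) \left(H + H\right) = - 9 \left(-1 + H\right) 2 H = - 9 \cdot 2 H \left(-1 + H\right) = - 18 H \left(-1 + H\right)$)
$t{\left(V \right)} = -363$ ($t{\left(V \right)} = -3 + 18 \left(-4\right) \left(1 - -4\right) = -3 + 18 \left(-4\right) \left(1 + 4\right) = -3 + 18 \left(-4\right) 5 = -3 - 360 = -363$)
$c{\left(J \right)} = J^{\frac{3}{2}}$
$\left(U{\left(t^{2}{\left(3 \right)} \right)} + c{\left(-79 \right)}\right) - 5706 = \left(\left(-49 + \left(-363\right)^{2}\right) + \left(-79\right)^{\frac{3}{2}}\right) - 5706 = \left(\left(-49 + 131769\right) - 79 i \sqrt{79}\right) - 5706 = \left(131720 - 79 i \sqrt{79}\right) - 5706 = 126014 - 79 i \sqrt{79}$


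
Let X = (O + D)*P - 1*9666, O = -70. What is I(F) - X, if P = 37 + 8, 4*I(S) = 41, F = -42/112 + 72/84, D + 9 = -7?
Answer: 54185/4 ≈ 13546.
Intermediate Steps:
D = -16 (D = -9 - 7 = -16)
F = 27/56 (F = -42*1/112 + 72*(1/84) = -3/8 + 6/7 = 27/56 ≈ 0.48214)
I(S) = 41/4 (I(S) = (1/4)*41 = 41/4)
P = 45
X = -13536 (X = (-70 - 16)*45 - 1*9666 = -86*45 - 9666 = -3870 - 9666 = -13536)
I(F) - X = 41/4 - 1*(-13536) = 41/4 + 13536 = 54185/4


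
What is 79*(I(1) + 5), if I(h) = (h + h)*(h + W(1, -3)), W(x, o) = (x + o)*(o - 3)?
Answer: 2449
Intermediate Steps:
W(x, o) = (-3 + o)*(o + x) (W(x, o) = (o + x)*(-3 + o) = (-3 + o)*(o + x))
I(h) = 2*h*(12 + h) (I(h) = (h + h)*(h + ((-3)² - 3*(-3) - 3*1 - 3*1)) = (2*h)*(h + (9 + 9 - 3 - 3)) = (2*h)*(h + 12) = (2*h)*(12 + h) = 2*h*(12 + h))
79*(I(1) + 5) = 79*(2*1*(12 + 1) + 5) = 79*(2*1*13 + 5) = 79*(26 + 5) = 79*31 = 2449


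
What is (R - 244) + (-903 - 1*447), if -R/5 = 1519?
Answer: -9189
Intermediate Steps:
R = -7595 (R = -5*1519 = -7595)
(R - 244) + (-903 - 1*447) = (-7595 - 244) + (-903 - 1*447) = -7839 + (-903 - 447) = -7839 - 1350 = -9189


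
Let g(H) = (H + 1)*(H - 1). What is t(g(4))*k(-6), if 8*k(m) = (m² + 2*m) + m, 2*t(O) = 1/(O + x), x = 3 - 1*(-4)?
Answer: 9/176 ≈ 0.051136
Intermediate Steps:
x = 7 (x = 3 + 4 = 7)
g(H) = (1 + H)*(-1 + H)
t(O) = 1/(2*(7 + O)) (t(O) = 1/(2*(O + 7)) = 1/(2*(7 + O)))
k(m) = m²/8 + 3*m/8 (k(m) = ((m² + 2*m) + m)/8 = (m² + 3*m)/8 = m²/8 + 3*m/8)
t(g(4))*k(-6) = (1/(2*(7 + (-1 + 4²))))*((⅛)*(-6)*(3 - 6)) = (1/(2*(7 + (-1 + 16))))*((⅛)*(-6)*(-3)) = (1/(2*(7 + 15)))*(9/4) = ((½)/22)*(9/4) = ((½)*(1/22))*(9/4) = (1/44)*(9/4) = 9/176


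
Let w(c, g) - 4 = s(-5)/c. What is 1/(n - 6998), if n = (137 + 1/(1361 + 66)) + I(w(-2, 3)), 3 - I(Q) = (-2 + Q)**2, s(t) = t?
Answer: -5708/39261047 ≈ -0.00014539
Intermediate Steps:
w(c, g) = 4 - 5/c
I(Q) = 3 - (-2 + Q)**2
n = 683537/5708 (n = (137 + 1/(1361 + 66)) + (3 - (-2 + (4 - 5/(-2)))**2) = (137 + 1/1427) + (3 - (-2 + (4 - 5*(-1/2)))**2) = (137 + 1/1427) + (3 - (-2 + (4 + 5/2))**2) = 195500/1427 + (3 - (-2 + 13/2)**2) = 195500/1427 + (3 - (9/2)**2) = 195500/1427 + (3 - 1*81/4) = 195500/1427 + (3 - 81/4) = 195500/1427 - 69/4 = 683537/5708 ≈ 119.75)
1/(n - 6998) = 1/(683537/5708 - 6998) = 1/(-39261047/5708) = -5708/39261047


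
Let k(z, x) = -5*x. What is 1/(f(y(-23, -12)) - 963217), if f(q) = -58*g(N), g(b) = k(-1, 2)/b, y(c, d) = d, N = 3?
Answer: -3/2889071 ≈ -1.0384e-6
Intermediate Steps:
g(b) = -10/b (g(b) = (-5*2)/b = -10/b)
f(q) = 580/3 (f(q) = -(-580)/3 = -58*(-10/3) = 580/3)
1/(f(y(-23, -12)) - 963217) = 1/(580/3 - 963217) = 1/(-2889071/3) = -3/2889071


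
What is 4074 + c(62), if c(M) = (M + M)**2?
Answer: 19450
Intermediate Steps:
c(M) = 4*M**2 (c(M) = (2*M)**2 = 4*M**2)
4074 + c(62) = 4074 + 4*62**2 = 4074 + 4*3844 = 4074 + 15376 = 19450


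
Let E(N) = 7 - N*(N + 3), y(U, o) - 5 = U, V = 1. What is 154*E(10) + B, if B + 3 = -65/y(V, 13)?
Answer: -113735/6 ≈ -18956.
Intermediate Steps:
y(U, o) = 5 + U
E(N) = 7 - N*(3 + N)
B = -83/6 (B = -3 - 65/(5 + 1) = -3 - 65/6 = -83/6 ≈ -13.833)
154*E(10) + B = 154*(7 - 1*10² - 3*10) - 83/6 = 154*(7 - 1*100 - 30) - 83/6 = 154*(7 - 100 - 30) - 83/6 = 154*(-123) - 83/6 = -18942 - 83/6 = -113735/6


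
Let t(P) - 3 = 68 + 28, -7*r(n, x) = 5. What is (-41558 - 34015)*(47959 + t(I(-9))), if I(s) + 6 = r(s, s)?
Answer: -3631887234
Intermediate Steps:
r(n, x) = -5/7 (r(n, x) = -1/7*5 = -5/7)
I(s) = -47/7 (I(s) = -6 - 5/7 = -47/7)
t(P) = 99 (t(P) = 3 + (68 + 28) = 3 + 96 = 99)
(-41558 - 34015)*(47959 + t(I(-9))) = (-41558 - 34015)*(47959 + 99) = -75573*48058 = -3631887234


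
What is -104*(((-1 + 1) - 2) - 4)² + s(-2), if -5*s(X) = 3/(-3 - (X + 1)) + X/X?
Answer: -37439/10 ≈ -3743.9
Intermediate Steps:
s(X) = -⅕ - 3/(5*(-4 - X)) (s(X) = -(3/(-3 - (X + 1)) + X/X)/5 = -(3/(-3 - (1 + X)) + 1)/5 = -(3/(-3 + (-1 - X)) + 1)/5 = -(3/(-4 - X) + 1)/5 = -(1 + 3/(-4 - X))/5 = -⅕ - 3/(5*(-4 - X)))
-104*(((-1 + 1) - 2) - 4)² + s(-2) = -104*(((-1 + 1) - 2) - 4)² + (-1 - 1*(-2))/(5*(4 - 2)) = -104*((0 - 2) - 4)² + (⅕)*(-1 + 2)/2 = -104*(-2 - 4)² + (⅕)*(½)*1 = -104*(-6)² + ⅒ = -104*36 + ⅒ = -3744 + ⅒ = -37439/10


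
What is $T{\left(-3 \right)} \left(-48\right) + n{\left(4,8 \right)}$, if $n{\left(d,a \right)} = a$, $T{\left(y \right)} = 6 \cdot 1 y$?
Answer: $872$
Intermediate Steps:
$T{\left(y \right)} = 6 y$
$T{\left(-3 \right)} \left(-48\right) + n{\left(4,8 \right)} = 6 \left(-3\right) \left(-48\right) + 8 = \left(-18\right) \left(-48\right) + 8 = 864 + 8 = 872$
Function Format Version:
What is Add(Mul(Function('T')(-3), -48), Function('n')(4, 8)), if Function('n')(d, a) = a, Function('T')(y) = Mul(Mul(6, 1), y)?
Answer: 872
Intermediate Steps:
Function('T')(y) = Mul(6, y)
Add(Mul(Function('T')(-3), -48), Function('n')(4, 8)) = Add(Mul(Mul(6, -3), -48), 8) = Add(Mul(-18, -48), 8) = Add(864, 8) = 872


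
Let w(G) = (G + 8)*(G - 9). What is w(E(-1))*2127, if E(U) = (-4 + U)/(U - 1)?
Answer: -580671/4 ≈ -1.4517e+5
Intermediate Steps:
E(U) = (-4 + U)/(-1 + U)
w(G) = (-9 + G)*(8 + G) (w(G) = (8 + G)*(-9 + G) = (-9 + G)*(8 + G))
w(E(-1))*2127 = (-72 + ((-4 - 1)/(-1 - 1))**2 - (-4 - 1)/(-1 - 1))*2127 = (-72 + (-5/(-2))**2 - (-5)/(-2))*2127 = (-72 + (-1/2*(-5))**2 - (-1)*(-5)/2)*2127 = (-72 + (5/2)**2 - 1*5/2)*2127 = (-72 + 25/4 - 5/2)*2127 = -273/4*2127 = -580671/4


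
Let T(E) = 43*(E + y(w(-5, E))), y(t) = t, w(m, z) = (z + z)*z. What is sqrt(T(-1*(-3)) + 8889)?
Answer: 24*sqrt(17) ≈ 98.955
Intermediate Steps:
w(m, z) = 2*z**2 (w(m, z) = (2*z)*z = 2*z**2)
T(E) = 43*E + 86*E**2 (T(E) = 43*(E + 2*E**2) = 43*E + 86*E**2)
sqrt(T(-1*(-3)) + 8889) = sqrt(43*(-1*(-3))*(1 + 2*(-1*(-3))) + 8889) = sqrt(43*3*(1 + 2*3) + 8889) = sqrt(43*3*(1 + 6) + 8889) = sqrt(43*3*7 + 8889) = sqrt(903 + 8889) = sqrt(9792) = 24*sqrt(17)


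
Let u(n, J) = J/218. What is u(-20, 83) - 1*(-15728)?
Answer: 3428787/218 ≈ 15728.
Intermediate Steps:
u(n, J) = J/218 (u(n, J) = J*(1/218) = J/218)
u(-20, 83) - 1*(-15728) = (1/218)*83 - 1*(-15728) = 83/218 + 15728 = 3428787/218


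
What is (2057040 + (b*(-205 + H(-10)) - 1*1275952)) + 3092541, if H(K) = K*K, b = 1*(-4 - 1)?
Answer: 3874154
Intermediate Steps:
b = -5 (b = 1*(-5) = -5)
H(K) = K²
(2057040 + (b*(-205 + H(-10)) - 1*1275952)) + 3092541 = (2057040 + (-5*(-205 + (-10)²) - 1*1275952)) + 3092541 = (2057040 + (-5*(-205 + 100) - 1275952)) + 3092541 = (2057040 + (-5*(-105) - 1275952)) + 3092541 = (2057040 + (525 - 1275952)) + 3092541 = (2057040 - 1275427) + 3092541 = 781613 + 3092541 = 3874154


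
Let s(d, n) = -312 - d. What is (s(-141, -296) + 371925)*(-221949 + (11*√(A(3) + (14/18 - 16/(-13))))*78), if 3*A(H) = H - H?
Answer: -82510428546 + 8178588*√3055 ≈ -8.2058e+10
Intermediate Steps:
A(H) = 0 (A(H) = (H - H)/3 = (⅓)*0 = 0)
(s(-141, -296) + 371925)*(-221949 + (11*√(A(3) + (14/18 - 16/(-13))))*78) = ((-312 - 1*(-141)) + 371925)*(-221949 + (11*√(0 + (14/18 - 16/(-13))))*78) = ((-312 + 141) + 371925)*(-221949 + (11*√(0 + (14*(1/18) - 16*(-1/13))))*78) = (-171 + 371925)*(-221949 + (11*√(0 + (7/9 + 16/13)))*78) = 371754*(-221949 + (11*√(0 + 235/117))*78) = 371754*(-221949 + (11*√(235/117))*78) = 371754*(-221949 + (11*(√3055/39))*78) = 371754*(-221949 + (11*√3055/39)*78) = 371754*(-221949 + 22*√3055) = -82510428546 + 8178588*√3055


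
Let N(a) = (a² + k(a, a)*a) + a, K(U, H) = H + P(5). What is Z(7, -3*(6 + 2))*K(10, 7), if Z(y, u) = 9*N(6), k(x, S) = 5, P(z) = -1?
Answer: 3888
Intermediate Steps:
K(U, H) = -1 + H (K(U, H) = H - 1 = -1 + H)
N(a) = a² + 6*a (N(a) = (a² + 5*a) + a = a² + 6*a)
Z(y, u) = 648 (Z(y, u) = 9*(6*(6 + 6)) = 9*(6*12) = 9*72 = 648)
Z(7, -3*(6 + 2))*K(10, 7) = 648*(-1 + 7) = 648*6 = 3888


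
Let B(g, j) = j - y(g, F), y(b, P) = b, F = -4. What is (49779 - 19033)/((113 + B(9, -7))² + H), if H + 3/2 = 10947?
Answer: 61492/40709 ≈ 1.5105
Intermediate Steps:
B(g, j) = j - g
H = 21891/2 (H = -3/2 + 10947 = 21891/2 ≈ 10946.)
(49779 - 19033)/((113 + B(9, -7))² + H) = (49779 - 19033)/((113 + (-7 - 1*9))² + 21891/2) = 30746/((113 + (-7 - 9))² + 21891/2) = 30746/((113 - 16)² + 21891/2) = 30746/(97² + 21891/2) = 30746/(9409 + 21891/2) = 30746/(40709/2) = 30746*(2/40709) = 61492/40709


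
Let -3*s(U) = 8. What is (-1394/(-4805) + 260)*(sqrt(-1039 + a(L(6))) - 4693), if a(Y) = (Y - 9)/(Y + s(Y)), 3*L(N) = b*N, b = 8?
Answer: -5869506942/4805 + 625347*I*sqrt(415390)/48050 ≈ -1.2215e+6 + 8388.0*I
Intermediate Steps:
s(U) = -8/3 (s(U) = -1/3*8 = -8/3)
L(N) = 8*N/3 (L(N) = (8*N)/3 = 8*N/3)
a(Y) = (-9 + Y)/(-8/3 + Y) (a(Y) = (Y - 9)/(Y - 8/3) = (-9 + Y)/(-8/3 + Y))
(-1394/(-4805) + 260)*(sqrt(-1039 + a(L(6))) - 4693) = (-1394/(-4805) + 260)*(sqrt(-1039 + 3*(-9 + (8/3)*6)/(-8 + 3*((8/3)*6))) - 4693) = (-1394*(-1/4805) + 260)*(sqrt(-1039 + 3*(-9 + 16)/(-8 + 3*16)) - 4693) = (1394/4805 + 260)*(sqrt(-1039 + 3*7/(-8 + 48)) - 4693) = 1250694*(sqrt(-1039 + 3*7/40) - 4693)/4805 = 1250694*(sqrt(-1039 + 3*(1/40)*7) - 4693)/4805 = 1250694*(sqrt(-1039 + 21/40) - 4693)/4805 = 1250694*(sqrt(-41539/40) - 4693)/4805 = 1250694*(I*sqrt(415390)/20 - 4693)/4805 = 1250694*(-4693 + I*sqrt(415390)/20)/4805 = -5869506942/4805 + 625347*I*sqrt(415390)/48050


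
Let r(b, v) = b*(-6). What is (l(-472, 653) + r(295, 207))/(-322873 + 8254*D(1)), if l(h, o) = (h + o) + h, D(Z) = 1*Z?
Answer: 687/104873 ≈ 0.0065508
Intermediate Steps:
D(Z) = Z
l(h, o) = o + 2*h
r(b, v) = -6*b
(l(-472, 653) + r(295, 207))/(-322873 + 8254*D(1)) = ((653 + 2*(-472)) - 6*295)/(-322873 + 8254*1) = ((653 - 944) - 1770)/(-322873 + 8254) = (-291 - 1770)/(-314619) = -2061*(-1/314619) = 687/104873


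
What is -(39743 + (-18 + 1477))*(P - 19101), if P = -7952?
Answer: 1114637706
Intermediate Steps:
-(39743 + (-18 + 1477))*(P - 19101) = -(39743 + (-18 + 1477))*(-7952 - 19101) = -(39743 + 1459)*(-27053) = -41202*(-27053) = -1*(-1114637706) = 1114637706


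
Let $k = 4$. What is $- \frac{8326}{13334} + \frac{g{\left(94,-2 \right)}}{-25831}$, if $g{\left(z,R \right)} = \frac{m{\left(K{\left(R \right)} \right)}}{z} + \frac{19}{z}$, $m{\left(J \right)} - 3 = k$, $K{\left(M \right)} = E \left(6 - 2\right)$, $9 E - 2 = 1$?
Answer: $- \frac{388785074}{622624463} \approx -0.62443$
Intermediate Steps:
$E = \frac{1}{3}$ ($E = \frac{2}{9} + \frac{1}{9} \cdot 1 = \frac{2}{9} + \frac{1}{9} = \frac{1}{3} \approx 0.33333$)
$K{\left(M \right)} = \frac{4}{3}$ ($K{\left(M \right)} = \frac{6 - 2}{3} = \frac{1}{3} \cdot 4 = \frac{4}{3}$)
$m{\left(J \right)} = 7$ ($m{\left(J \right)} = 3 + 4 = 7$)
$g{\left(z,R \right)} = \frac{26}{z}$ ($g{\left(z,R \right)} = \frac{7}{z} + \frac{19}{z} = \frac{26}{z}$)
$- \frac{8326}{13334} + \frac{g{\left(94,-2 \right)}}{-25831} = - \frac{8326}{13334} + \frac{26 \cdot \frac{1}{94}}{-25831} = \left(-8326\right) \frac{1}{13334} + 26 \cdot \frac{1}{94} \left(- \frac{1}{25831}\right) = - \frac{4163}{6667} + \frac{13}{47} \left(- \frac{1}{25831}\right) = - \frac{4163}{6667} - \frac{1}{93389} = - \frac{388785074}{622624463}$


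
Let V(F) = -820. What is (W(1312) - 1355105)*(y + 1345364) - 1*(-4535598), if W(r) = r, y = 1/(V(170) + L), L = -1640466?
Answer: -2989339564308655651/1641286 ≈ -1.8213e+12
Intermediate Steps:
y = -1/1641286 (y = 1/(-820 - 1640466) = 1/(-1641286) = -1/1641286 ≈ -6.0928e-7)
(W(1312) - 1355105)*(y + 1345364) - 1*(-4535598) = (1312 - 1355105)*(-1/1641286 + 1345364) - 1*(-4535598) = -1353793*2208127098103/1641286 + 4535598 = -2989347008522154679/1641286 + 4535598 = -2989339564308655651/1641286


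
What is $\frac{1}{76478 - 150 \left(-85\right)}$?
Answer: $\frac{1}{89228} \approx 1.1207 \cdot 10^{-5}$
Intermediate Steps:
$\frac{1}{76478 - 150 \left(-85\right)} = \frac{1}{76478 - -12750} = \frac{1}{76478 + 12750} = \frac{1}{89228}$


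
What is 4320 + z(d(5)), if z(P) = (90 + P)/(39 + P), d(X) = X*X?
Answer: 276595/64 ≈ 4321.8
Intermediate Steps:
d(X) = X²
z(P) = (90 + P)/(39 + P)
4320 + z(d(5)) = 4320 + (90 + 5²)/(39 + 5²) = 4320 + (90 + 25)/(39 + 25) = 4320 + 115/64 = 276595/64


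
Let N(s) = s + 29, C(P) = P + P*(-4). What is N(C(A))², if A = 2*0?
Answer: 841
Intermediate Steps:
A = 0
C(P) = -3*P (C(P) = P - 4*P = -3*P)
N(s) = 29 + s
N(C(A))² = (29 - 3*0)² = (29 + 0)² = 29² = 841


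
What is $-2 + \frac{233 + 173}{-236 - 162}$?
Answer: $- \frac{601}{199} \approx -3.0201$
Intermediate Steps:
$-2 + \frac{233 + 173}{-236 - 162} = -2 + \frac{406}{-398} = -2 + 406 \left(- \frac{1}{398}\right) = -2 - \frac{203}{199} = - \frac{601}{199}$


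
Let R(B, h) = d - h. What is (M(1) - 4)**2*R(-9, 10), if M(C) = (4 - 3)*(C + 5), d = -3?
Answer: -52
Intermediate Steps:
M(C) = 5 + C (M(C) = 1*(5 + C) = 5 + C)
R(B, h) = -3 - h
(M(1) - 4)**2*R(-9, 10) = ((5 + 1) - 4)**2*(-3 - 1*10) = (6 - 4)**2*(-3 - 10) = 2**2*(-13) = 4*(-13) = -52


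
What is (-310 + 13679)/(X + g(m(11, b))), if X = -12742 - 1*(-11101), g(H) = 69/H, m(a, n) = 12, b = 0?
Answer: -53476/6541 ≈ -8.1755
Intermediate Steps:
X = -1641 (X = -12742 + 11101 = -1641)
(-310 + 13679)/(X + g(m(11, b))) = (-310 + 13679)/(-1641 + 69/12) = 13369/(-1641 + 69*(1/12)) = 13369/(-1641 + 23/4) = 13369/(-6541/4) = 13369*(-4/6541) = -53476/6541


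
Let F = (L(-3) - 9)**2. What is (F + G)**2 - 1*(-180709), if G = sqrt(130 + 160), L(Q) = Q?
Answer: 201735 + 288*sqrt(290) ≈ 2.0664e+5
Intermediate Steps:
G = sqrt(290) ≈ 17.029
F = 144 (F = (-3 - 9)**2 = (-12)**2 = 144)
(F + G)**2 - 1*(-180709) = (144 + sqrt(290))**2 - 1*(-180709) = (144 + sqrt(290))**2 + 180709 = 180709 + (144 + sqrt(290))**2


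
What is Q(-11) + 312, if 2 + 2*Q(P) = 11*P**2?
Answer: 1953/2 ≈ 976.50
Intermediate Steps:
Q(P) = -1 + 11*P**2/2 (Q(P) = -1 + (11*P**2)/2 = -1 + 11*P**2/2)
Q(-11) + 312 = (-1 + (11/2)*(-11)**2) + 312 = (-1 + (11/2)*121) + 312 = (-1 + 1331/2) + 312 = 1329/2 + 312 = 1953/2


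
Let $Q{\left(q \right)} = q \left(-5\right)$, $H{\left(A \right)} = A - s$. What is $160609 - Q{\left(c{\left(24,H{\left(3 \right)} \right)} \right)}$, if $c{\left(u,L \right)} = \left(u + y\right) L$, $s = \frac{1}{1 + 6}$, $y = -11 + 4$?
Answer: $\frac{1125963}{7} \approx 1.6085 \cdot 10^{5}$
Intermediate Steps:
$y = -7$
$s = \frac{1}{7} \approx 0.14286$
$H{\left(A \right)} = - \frac{1}{7} + A$ ($H{\left(A \right)} = A - \frac{1}{7} = - \frac{1}{7} + A$)
$c{\left(u,L \right)} = L \left(-7 + u\right)$ ($c{\left(u,L \right)} = \left(u - 7\right) L = \left(-7 + u\right) L = L \left(-7 + u\right)$)
$Q{\left(q \right)} = - 5 q$
$160609 - Q{\left(c{\left(24,H{\left(3 \right)} \right)} \right)} = 160609 - - 5 \left(- \frac{1}{7} + 3\right) \left(-7 + 24\right) = 160609 - - 5 \cdot \frac{20}{7} \cdot 17 = 160609 - \left(-5\right) \frac{340}{7} = 160609 - - \frac{1700}{7} = 160609 + \frac{1700}{7} = \frac{1125963}{7}$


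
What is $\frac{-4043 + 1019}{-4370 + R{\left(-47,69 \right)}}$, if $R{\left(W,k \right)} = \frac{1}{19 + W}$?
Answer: $\frac{28224}{40787} \approx 0.69199$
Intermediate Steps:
$\frac{-4043 + 1019}{-4370 + R{\left(-47,69 \right)}} = \frac{-4043 + 1019}{-4370 + \frac{1}{19 - 47}} = - \frac{3024}{-4370 + \frac{1}{-28}} = - \frac{3024}{-4370 - \frac{1}{28}} = - \frac{3024}{- \frac{122361}{28}} = \left(-3024\right) \left(- \frac{28}{122361}\right) = \frac{28224}{40787}$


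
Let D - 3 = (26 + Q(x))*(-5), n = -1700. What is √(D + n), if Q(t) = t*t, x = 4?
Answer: I*√1907 ≈ 43.669*I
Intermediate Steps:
Q(t) = t²
D = -207 (D = 3 + (26 + 4²)*(-5) = 3 + (26 + 16)*(-5) = 3 + 42*(-5) = 3 - 210 = -207)
√(D + n) = √(-207 - 1700) = √(-1907) = I*√1907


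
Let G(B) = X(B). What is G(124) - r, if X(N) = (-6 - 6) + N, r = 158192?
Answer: -158080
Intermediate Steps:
X(N) = -12 + N
G(B) = -12 + B
G(124) - r = (-12 + 124) - 1*158192 = 112 - 158192 = -158080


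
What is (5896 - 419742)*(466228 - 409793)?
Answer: -23355399010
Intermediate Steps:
(5896 - 419742)*(466228 - 409793) = -413846*56435 = -23355399010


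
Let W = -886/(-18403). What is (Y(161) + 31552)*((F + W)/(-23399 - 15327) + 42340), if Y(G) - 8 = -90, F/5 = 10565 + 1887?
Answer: 474779957370537690/356337289 ≈ 1.3324e+9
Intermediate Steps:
W = 886/18403 (W = -886*(-1/18403) = 886/18403 ≈ 0.048144)
F = 62260 (F = 5*(10565 + 1887) = 5*12452 = 62260)
Y(G) = -82 (Y(G) = 8 - 90 = -82)
(Y(161) + 31552)*((F + W)/(-23399 - 15327) + 42340) = (-82 + 31552)*((62260 + 886/18403)/(-23399 - 15327) + 42340) = 31470*((1145771666/18403)/(-38726) + 42340) = 31470*((1145771666/18403)*(-1/38726) + 42340) = 31470*(-572885833/356337289 + 42340) = 31470*(15086747930427/356337289) = 474779957370537690/356337289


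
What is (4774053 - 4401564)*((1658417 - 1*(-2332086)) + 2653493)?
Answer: 2474815426044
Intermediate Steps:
(4774053 - 4401564)*((1658417 - 1*(-2332086)) + 2653493) = 372489*((1658417 + 2332086) + 2653493) = 372489*(3990503 + 2653493) = 372489*6643996 = 2474815426044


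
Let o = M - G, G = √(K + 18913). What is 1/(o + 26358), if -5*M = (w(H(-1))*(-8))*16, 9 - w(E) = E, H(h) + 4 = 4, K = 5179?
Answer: 332355/8836486532 + 25*√6023/8836486532 ≈ 3.7831e-5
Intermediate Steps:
H(h) = 0 (H(h) = -4 + 4 = 0)
w(E) = 9 - E
M = 1152/5 (M = -(9 - 1*0)*(-8)*16/5 = -(9 + 0)*(-8)*16/5 = -9*(-8)*16/5 = -(-72)*16/5 = -⅕*(-1152) = 1152/5 ≈ 230.40)
G = 2*√6023 (G = √(5179 + 18913) = √24092 = 2*√6023 ≈ 155.22)
o = 1152/5 - 2*√6023 ≈ 75.184
1/(o + 26358) = 1/((1152/5 - 2*√6023) + 26358) = 1/(132942/5 - 2*√6023)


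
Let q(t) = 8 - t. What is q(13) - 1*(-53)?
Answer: 48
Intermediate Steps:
q(13) - 1*(-53) = (8 - 1*13) - 1*(-53) = (8 - 13) + 53 = -5 + 53 = 48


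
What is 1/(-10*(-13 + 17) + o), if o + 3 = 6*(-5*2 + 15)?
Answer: -1/13 ≈ -0.076923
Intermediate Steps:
o = 27 (o = -3 + 6*(-5*2 + 15) = -3 + 6*(-10 + 15) = -3 + 6*5 = -3 + 30 = 27)
1/(-10*(-13 + 17) + o) = 1/(-10*(-13 + 17) + 27) = 1/(-10*4 + 27) = 1/(-40 + 27) = 1/(-13) = -1/13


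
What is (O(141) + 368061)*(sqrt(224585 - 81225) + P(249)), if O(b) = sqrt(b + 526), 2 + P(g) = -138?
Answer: -4*(35 - 16*sqrt(35))*(368061 + sqrt(667)) ≈ 8.7836e+7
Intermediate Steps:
P(g) = -140 (P(g) = -2 - 138 = -140)
O(b) = sqrt(526 + b)
(O(141) + 368061)*(sqrt(224585 - 81225) + P(249)) = (sqrt(526 + 141) + 368061)*(sqrt(224585 - 81225) - 140) = (sqrt(667) + 368061)*(sqrt(143360) - 140) = (368061 + sqrt(667))*(64*sqrt(35) - 140) = (368061 + sqrt(667))*(-140 + 64*sqrt(35)) = (-140 + 64*sqrt(35))*(368061 + sqrt(667))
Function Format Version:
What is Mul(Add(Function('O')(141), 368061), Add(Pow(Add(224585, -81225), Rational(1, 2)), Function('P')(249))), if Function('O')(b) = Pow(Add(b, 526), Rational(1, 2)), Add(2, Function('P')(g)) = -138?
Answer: Mul(-4, Add(35, Mul(-16, Pow(35, Rational(1, 2)))), Add(368061, Pow(667, Rational(1, 2)))) ≈ 8.7836e+7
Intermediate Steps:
Function('P')(g) = -140 (Function('P')(g) = Add(-2, -138) = -140)
Function('O')(b) = Pow(Add(526, b), Rational(1, 2))
Mul(Add(Function('O')(141), 368061), Add(Pow(Add(224585, -81225), Rational(1, 2)), Function('P')(249))) = Mul(Add(Pow(Add(526, 141), Rational(1, 2)), 368061), Add(Pow(Add(224585, -81225), Rational(1, 2)), -140)) = Mul(Add(Pow(667, Rational(1, 2)), 368061), Add(Pow(143360, Rational(1, 2)), -140)) = Mul(Add(368061, Pow(667, Rational(1, 2))), Add(Mul(64, Pow(35, Rational(1, 2))), -140)) = Mul(Add(368061, Pow(667, Rational(1, 2))), Add(-140, Mul(64, Pow(35, Rational(1, 2))))) = Mul(Add(-140, Mul(64, Pow(35, Rational(1, 2)))), Add(368061, Pow(667, Rational(1, 2))))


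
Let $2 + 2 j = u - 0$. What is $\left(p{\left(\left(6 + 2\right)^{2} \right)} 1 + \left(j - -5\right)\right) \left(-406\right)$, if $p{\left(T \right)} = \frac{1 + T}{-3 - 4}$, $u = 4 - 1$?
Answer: $1537$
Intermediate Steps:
$u = 3$ ($u = 4 - 1 = 3$)
$j = \frac{1}{2}$ ($j = -1 + \frac{3 - 0}{2} = -1 + \frac{3 + 0}{2} = -1 + \frac{1}{2} \cdot 3 = -1 + \frac{3}{2} = \frac{1}{2} \approx 0.5$)
$p{\left(T \right)} = - \frac{1}{7} - \frac{T}{7}$ ($p{\left(T \right)} = \frac{1 + T}{-7} = \left(1 + T\right) \left(- \frac{1}{7}\right) = - \frac{1}{7} - \frac{T}{7}$)
$\left(p{\left(\left(6 + 2\right)^{2} \right)} 1 + \left(j - -5\right)\right) \left(-406\right) = \left(\left(- \frac{1}{7} - \frac{\left(6 + 2\right)^{2}}{7}\right) 1 + \left(\frac{1}{2} - -5\right)\right) \left(-406\right) = \left(\left(- \frac{1}{7} - \frac{8^{2}}{7}\right) 1 + \left(\frac{1}{2} + 5\right)\right) \left(-406\right) = \left(\left(- \frac{1}{7} - \frac{64}{7}\right) 1 + \frac{11}{2}\right) \left(-406\right) = \left(\left(- \frac{65}{7}\right) 1 + \frac{11}{2}\right) \left(-406\right) = \left(- \frac{65}{7} + \frac{11}{2}\right) \left(-406\right) = \left(- \frac{53}{14}\right) \left(-406\right) = 1537$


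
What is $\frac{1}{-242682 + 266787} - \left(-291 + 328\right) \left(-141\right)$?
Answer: $\frac{125755786}{24105} \approx 5217.0$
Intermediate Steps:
$\frac{1}{-242682 + 266787} - \left(-291 + 328\right) \left(-141\right) = \frac{1}{24105} - 37 \left(-141\right) = \frac{1}{24105} - -5217 = \frac{1}{24105} + 5217 = \frac{125755786}{24105}$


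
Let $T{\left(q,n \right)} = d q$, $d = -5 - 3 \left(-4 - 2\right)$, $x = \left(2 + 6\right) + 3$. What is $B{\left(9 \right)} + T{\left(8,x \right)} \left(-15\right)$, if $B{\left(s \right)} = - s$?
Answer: $-1569$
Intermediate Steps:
$x = 11$ ($x = 8 + 3 = 11$)
$d = 13$ ($d = -5 - -18 = -5 + 18 = 13$)
$T{\left(q,n \right)} = 13 q$
$B{\left(9 \right)} + T{\left(8,x \right)} \left(-15\right) = \left(-1\right) 9 + 13 \cdot 8 \left(-15\right) = -9 + 104 \left(-15\right) = -9 - 1560 = -1569$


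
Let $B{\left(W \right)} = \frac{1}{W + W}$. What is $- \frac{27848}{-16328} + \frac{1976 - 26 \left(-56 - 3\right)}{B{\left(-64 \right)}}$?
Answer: $- \frac{916976999}{2041} \approx -4.4928 \cdot 10^{5}$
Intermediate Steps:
$B{\left(W \right)} = \frac{1}{2 W}$
$- \frac{27848}{-16328} + \frac{1976 - 26 \left(-56 - 3\right)}{B{\left(-64 \right)}} = - \frac{27848}{-16328} + \frac{1976 - 26 \left(-56 - 3\right)}{\frac{1}{2} \frac{1}{-64}} = \left(-27848\right) \left(- \frac{1}{16328}\right) + \frac{1976 - 26 \left(-59\right)}{\frac{1}{2} \left(- \frac{1}{64}\right)} = \frac{3481}{2041} + \frac{1976 - -1534}{- \frac{1}{128}} = \frac{3481}{2041} + \left(1976 + 1534\right) \left(-128\right) = \frac{3481}{2041} + 3510 \left(-128\right) = \frac{3481}{2041} - 449280 = - \frac{916976999}{2041}$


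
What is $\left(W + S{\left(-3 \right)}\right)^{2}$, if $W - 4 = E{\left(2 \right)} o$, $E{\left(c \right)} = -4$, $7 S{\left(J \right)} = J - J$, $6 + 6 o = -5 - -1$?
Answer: $\frac{1024}{9} \approx 113.78$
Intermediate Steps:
$o = - \frac{5}{3}$ ($o = -1 + \frac{-5 - -1}{6} = -1 + \frac{-5 + 1}{6} = -1 + \frac{1}{6} \left(-4\right) = -1 - \frac{2}{3} = - \frac{5}{3} \approx -1.6667$)
$S{\left(J \right)} = 0$ ($S{\left(J \right)} = \frac{J - J}{7} = \frac{1}{7} \cdot 0 = 0$)
$W = \frac{32}{3}$ ($W = 4 - - \frac{20}{3} = 4 + \frac{20}{3} = \frac{32}{3} \approx 10.667$)
$\left(W + S{\left(-3 \right)}\right)^{2} = \left(\frac{32}{3} + 0\right)^{2} = \left(\frac{32}{3}\right)^{2} = \frac{1024}{9}$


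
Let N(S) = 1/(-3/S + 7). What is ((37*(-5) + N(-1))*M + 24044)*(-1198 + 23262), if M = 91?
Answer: 796300792/5 ≈ 1.5926e+8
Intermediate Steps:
N(S) = 1/(7 - 3/S)
((37*(-5) + N(-1))*M + 24044)*(-1198 + 23262) = ((37*(-5) - 1/(-3 + 7*(-1)))*91 + 24044)*(-1198 + 23262) = ((-185 - 1/(-3 - 7))*91 + 24044)*22064 = ((-185 - 1/(-10))*91 + 24044)*22064 = ((-185 - 1*(-1/10))*91 + 24044)*22064 = ((-185 + 1/10)*91 + 24044)*22064 = (-1849/10*91 + 24044)*22064 = (-168259/10 + 24044)*22064 = (72181/10)*22064 = 796300792/5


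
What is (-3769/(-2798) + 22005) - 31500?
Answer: -26563241/2798 ≈ -9493.7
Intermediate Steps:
(-3769/(-2798) + 22005) - 31500 = (-3769*(-1/2798) + 22005) - 31500 = (3769/2798 + 22005) - 31500 = 61573759/2798 - 31500 = -26563241/2798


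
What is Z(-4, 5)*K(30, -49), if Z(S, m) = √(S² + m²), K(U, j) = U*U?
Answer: 900*√41 ≈ 5762.8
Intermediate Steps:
K(U, j) = U²
Z(-4, 5)*K(30, -49) = √((-4)² + 5²)*30² = √(16 + 25)*900 = √41*900 = 900*√41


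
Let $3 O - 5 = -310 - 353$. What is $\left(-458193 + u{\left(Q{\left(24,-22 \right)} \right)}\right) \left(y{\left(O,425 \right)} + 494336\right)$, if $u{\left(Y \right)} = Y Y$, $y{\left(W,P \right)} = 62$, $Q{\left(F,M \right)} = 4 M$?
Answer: $-222701084702$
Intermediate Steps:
$O = - \frac{658}{3}$ ($O = \frac{5}{3} + \frac{-310 - 353}{3} = \frac{5}{3} + \frac{1}{3} \left(-663\right) = \frac{5}{3} - 221 = - \frac{658}{3} \approx -219.33$)
$u{\left(Y \right)} = Y^{2}$
$\left(-458193 + u{\left(Q{\left(24,-22 \right)} \right)}\right) \left(y{\left(O,425 \right)} + 494336\right) = \left(-458193 + \left(4 \left(-22\right)\right)^{2}\right) \left(62 + 494336\right) = \left(-458193 + \left(-88\right)^{2}\right) 494398 = \left(-458193 + 7744\right) 494398 = \left(-450449\right) 494398 = -222701084702$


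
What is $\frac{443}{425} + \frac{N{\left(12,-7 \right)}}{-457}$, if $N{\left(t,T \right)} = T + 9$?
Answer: $\frac{201601}{194225} \approx 1.038$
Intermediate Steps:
$N{\left(t,T \right)} = 9 + T$
$\frac{443}{425} + \frac{N{\left(12,-7 \right)}}{-457} = \frac{443}{425} + \frac{9 - 7}{-457} = 443 \cdot \frac{1}{425} + 2 \left(- \frac{1}{457}\right) = \frac{443}{425} - \frac{2}{457} = \frac{201601}{194225}$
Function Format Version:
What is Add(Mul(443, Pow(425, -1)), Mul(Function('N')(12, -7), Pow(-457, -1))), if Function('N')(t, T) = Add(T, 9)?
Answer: Rational(201601, 194225) ≈ 1.0380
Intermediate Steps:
Function('N')(t, T) = Add(9, T)
Add(Mul(443, Pow(425, -1)), Mul(Function('N')(12, -7), Pow(-457, -1))) = Add(Mul(443, Pow(425, -1)), Mul(Add(9, -7), Pow(-457, -1))) = Add(Mul(443, Rational(1, 425)), Mul(2, Rational(-1, 457))) = Add(Rational(443, 425), Rational(-2, 457)) = Rational(201601, 194225)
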